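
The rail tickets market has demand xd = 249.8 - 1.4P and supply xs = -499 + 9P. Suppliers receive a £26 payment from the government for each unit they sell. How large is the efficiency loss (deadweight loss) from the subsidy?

Deadweight loss = £409.5

Pre-subsidy: 249.8 - 1.4P = -499 + 9P gives P* = 72, x* = 149.
With the subsidy, sellers receive Ps = Pb + 26 for each unit, where Pb is the price buyers pay.
Supply in terms of Pb becomes xs = -499 + 9(Pb + 26) = -265 + 9Pb. Setting this equal to demand: 249.8 - 1.4Pb = -265 + 9Pb, so Pb = 49.5.
Sellers receive Ps = 49.5 + 26 = 75.5; x' = 249.8 − 1.4·49.5 = 180.5.
The subsidy expands output by 180.5 − 149 = 31.5 past the efficient level; on those units the gap between marginal cost and willingness to pay runs from 0 up to 26.
DWL = ½ × 26 × 31.5 = 409.5.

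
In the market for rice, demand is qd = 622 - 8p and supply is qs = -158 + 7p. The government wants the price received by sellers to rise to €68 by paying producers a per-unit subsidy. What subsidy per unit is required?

Required subsidy s = €30 per unit

At a seller price of 68, quantity supplied is -158 + 7·68 = 318.
Buyers absorb 318 only when they pay pb with 622 − 8·pb = 318, i.e. pb = 38.
s = ps − pb = 68 − 38 = 30.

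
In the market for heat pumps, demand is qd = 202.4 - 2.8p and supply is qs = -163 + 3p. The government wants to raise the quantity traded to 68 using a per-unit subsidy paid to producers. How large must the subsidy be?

Required subsidy s = 29 per unit

At q = 68, invert demand for the buyer price: pb = (202.4 − 68)/2.8 = 48; invert supply for the seller price: ps = (68 − (-163))/3 = 77.
The subsidy must fill the gap: s = ps − pb = 77 − 48 = 29.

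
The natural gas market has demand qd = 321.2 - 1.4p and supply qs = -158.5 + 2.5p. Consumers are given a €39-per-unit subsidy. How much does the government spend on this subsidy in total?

Government cost = €7176

Pre-subsidy: 321.2 - 1.4p = -158.5 + 2.5p gives p* = 123, q* = 149.
With the rebate, buyers effectively pay pb = ps − 39, where ps is the price sellers receive.
Demand in terms of ps becomes qd = 321.2 − 1.4(ps − 39) = 375.8 - 1.4ps. Setting this equal to supply: 375.8 - 1.4ps = -158.5 + 2.5ps, so ps = 137.
Buyers pay pb = 137 − 39 = 98; q' = -158.5 + 2.5·137 = 184.
Government outlay = subsidy × quantity = 39 × 184 = 7176.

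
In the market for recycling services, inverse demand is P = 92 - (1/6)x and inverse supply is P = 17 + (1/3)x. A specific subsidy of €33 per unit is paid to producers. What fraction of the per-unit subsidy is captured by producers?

Pre-subsidy: 92 - (1/6)x = 17 + (1/3)x gives x* = 150 and P* = 67.
With the subsidy, sellers receive Ps = Pb + 33 for each unit, where Pb is the price buyers pay.
On the curves, Pb = 92 - (1/6)x and Ps = 17 + (1/3)x; the wedge Ps − Pb = 33 gives 17 + (1/3)x − (92 - (1/6)x) = 33, so x' = 216.
Then Pb = 92 − (1/6)·216 = 56 and Ps = 17 + (1/3)·216 = 89.
Buyers' price falls by P* − Pb = 67 − 56 = 11; sellers' price rises by Ps − P* = 89 − 67 = 22.
So producers capture 22/33 = 2/3 of each unit of subsidy.

Producer share = 2/3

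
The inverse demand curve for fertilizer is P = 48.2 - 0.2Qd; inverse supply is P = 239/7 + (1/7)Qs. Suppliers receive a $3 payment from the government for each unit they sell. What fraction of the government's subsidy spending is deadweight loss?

Pre-subsidy: 48.2 - 0.2Q = 239/7 + (1/7)Q gives Q* = 41 and P* = 40.
With the subsidy, sellers receive Ps = Pb + 3 for each unit, where Pb is the price buyers pay.
On the curves, Pb = 48.2 - 0.2Q and Ps = 239/7 + (1/7)Q; the wedge Ps − Pb = 3 gives 239/7 + (1/7)Q − (48.2 - 0.2Q) = 3, so Q' = 49.75.
Then Pb = 48.2 − 0.2·49.75 = 38.25 and Ps = 239/7 + (1/7)·49.75 = 41.25.
ΔCS = ½(41 + 49.75)(40 − 38.25) = 79.40625; ΔPS = ½(41 + 49.75)(41.25 − 40) = 56.71875.
Government spending = 3 × 49.75 = 149.25.
DWL = ½ × 3 × (49.75 − 41) = 13.125; fraction = 13.125 / 149.25 = 35/398.

DWL / government spending = 35/398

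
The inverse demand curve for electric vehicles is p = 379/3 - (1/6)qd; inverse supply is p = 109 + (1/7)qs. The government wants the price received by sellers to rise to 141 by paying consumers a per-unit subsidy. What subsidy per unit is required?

At a seller price of 141, quantity supplied is -763 + 7·141 = 224.
Buyers absorb 224 only when they pay pb = 379/3 − (1/6)·224 = 89.
s = ps − pb = 141 − 89 = 52.

Required subsidy s = 52 per unit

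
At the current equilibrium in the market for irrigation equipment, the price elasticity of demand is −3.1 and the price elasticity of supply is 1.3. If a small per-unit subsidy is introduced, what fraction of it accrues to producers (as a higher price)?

Producer share = 31/44

For a small subsidy around the equilibrium, the benefit split depends on the relative slopes, which at a point are proportional to the elasticities.
Buyer share = εs/(εs + |εd|) = 1.3/(1.3 + 3.1) = 13/44; seller share = |εd|/(εs + |εd|) = 31/44.
So producers capture 31/44 of the subsidy.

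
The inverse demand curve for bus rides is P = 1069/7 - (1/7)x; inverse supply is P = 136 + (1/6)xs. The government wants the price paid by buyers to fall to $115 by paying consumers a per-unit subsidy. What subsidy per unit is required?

At a buyer price of 115, quantity demanded is 1069 − 7·115 = 264.
Sellers supply 264 only when they receive Ps = 136 + (1/6)·264 = 180.
s = Ps − Pb = 180 − 115 = 65.

Required subsidy s = $65 per unit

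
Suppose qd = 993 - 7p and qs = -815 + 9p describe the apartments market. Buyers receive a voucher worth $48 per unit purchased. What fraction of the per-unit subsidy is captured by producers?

Producer share = 0.4375

Pre-subsidy: 993 - 7p = -815 + 9p gives p* = 113, q* = 202.
With the rebate, buyers effectively pay pb = ps − 48, where ps is the price sellers receive.
Demand in terms of ps becomes qd = 993 − 7(ps − 48) = 1329 - 7ps. Setting this equal to supply: 1329 - 7ps = -815 + 9ps, so ps = 134.
Buyers pay pb = 134 − 48 = 86; q' = -815 + 9·134 = 391.
Buyers' price falls by p* − pb = 113 − 86 = 27; sellers' price rises by ps − p* = 134 − 113 = 21.
So producers capture 21/48 = 0.4375 of each unit of subsidy.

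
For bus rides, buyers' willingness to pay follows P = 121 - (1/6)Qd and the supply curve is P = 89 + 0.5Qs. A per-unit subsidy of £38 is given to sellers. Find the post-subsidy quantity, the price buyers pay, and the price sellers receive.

Pre-subsidy: 121 - (1/6)Q = 89 + 0.5Q gives Q* = 48 and P* = 113.
With the subsidy, sellers receive Ps = Pb + 38 for each unit, where Pb is the price buyers pay.
On the curves, Pb = 121 - (1/6)Q and Ps = 89 + 0.5Q; the wedge Ps − Pb = 38 gives 89 + 0.5Q − (121 - (1/6)Q) = 38, so Q' = 105.
Then Pb = 121 − (1/6)·105 = 103.5 and Ps = 89 + 0.5·105 = 141.5.

Q' = 105; buyers pay £103.5; sellers receive £141.5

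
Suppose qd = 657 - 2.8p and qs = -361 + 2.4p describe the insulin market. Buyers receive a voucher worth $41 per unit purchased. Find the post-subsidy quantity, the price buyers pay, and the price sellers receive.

Pre-subsidy: 657 - 2.8p = -361 + 2.4p gives p* = 2545/13, q* = 1415/13.
With the rebate, buyers effectively pay pb = ps − 41, where ps is the price sellers receive.
Demand in terms of ps becomes qd = 657 − 2.8(ps − 41) = 771.8 - 2.8ps. Setting this equal to supply: 771.8 - 2.8ps = -361 + 2.4ps, so ps = 2832/13.
Buyers pay pb = 2832/13 − 41 = 2299/13; q' = -361 + 2.4·(2832/13) = 10519/65.

q' = 10519/65; buyers pay 2299/13; sellers receive 2832/13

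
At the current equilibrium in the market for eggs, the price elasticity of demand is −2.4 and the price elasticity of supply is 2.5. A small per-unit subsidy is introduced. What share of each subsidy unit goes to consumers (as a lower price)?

For a small subsidy around the equilibrium, the benefit split depends on the relative slopes, which at a point are proportional to the elasticities.
Buyer share = εs/(εs + |εd|) = 2.5/(2.5 + 2.4) = 25/49; seller share = |εd|/(εs + |εd|) = 24/49.

Consumer share = 25/49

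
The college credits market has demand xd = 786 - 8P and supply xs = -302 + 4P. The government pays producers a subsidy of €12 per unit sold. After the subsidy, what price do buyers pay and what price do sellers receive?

Buyers pay 260/3; sellers receive 296/3

Pre-subsidy: 786 - 8P = -302 + 4P gives P* = 272/3, x* = 182/3.
With the subsidy, sellers receive Ps = Pb + 12 for each unit, where Pb is the price buyers pay.
Supply in terms of Pb becomes xs = -302 + 4(Pb + 12) = -254 + 4Pb. Setting this equal to demand: 786 - 8Pb = -254 + 4Pb, so Pb = 260/3.
Sellers receive Ps = 260/3 + 12 = 296/3; x' = 786 − 8·(260/3) = 278/3.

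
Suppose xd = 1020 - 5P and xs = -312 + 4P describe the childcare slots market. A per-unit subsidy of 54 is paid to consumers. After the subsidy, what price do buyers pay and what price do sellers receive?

Buyers pay 124; sellers receive 178

Pre-subsidy: 1020 - 5P = -312 + 4P gives P* = 148, x* = 280.
With the rebate, buyers effectively pay Pb = Ps − 54, where Ps is the price sellers receive.
Demand in terms of Ps becomes xd = 1020 − 5(Ps − 54) = 1290 - 5Ps. Setting this equal to supply: 1290 - 5Ps = -312 + 4Ps, so Ps = 178.
Buyers pay Pb = 178 − 54 = 124; x' = -312 + 4·178 = 400.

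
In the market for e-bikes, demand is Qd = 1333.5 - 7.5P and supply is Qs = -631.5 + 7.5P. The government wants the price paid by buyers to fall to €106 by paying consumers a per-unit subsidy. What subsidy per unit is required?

At a buyer price of 106, quantity demanded is 1333.5 − 7.5·106 = 538.5.
Sellers supply 538.5 only when they receive Ps with -631.5 + 7.5·Ps = 538.5, i.e. Ps = 156.
s = Ps − Pb = 156 − 106 = 50.

Required subsidy s = €50 per unit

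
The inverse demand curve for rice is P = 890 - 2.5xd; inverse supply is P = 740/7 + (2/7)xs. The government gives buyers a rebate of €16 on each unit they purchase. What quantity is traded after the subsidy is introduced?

x' = 11204/39

Pre-subsidy: 890 - 2.5x = 740/7 + (2/7)x gives x* = 3660/13 and P* = 2420/13.
With the rebate, buyers effectively pay Pb = Ps − 16, where Ps is the price sellers receive.
On the curves, Pb = 890 - 2.5x and Ps = 740/7 + (2/7)x; the wedge Ps − Pb = 16 gives 740/7 + (2/7)x − (890 - 2.5x) = 16, so x' = 11204/39.
Then Pb = 890 − 2.5·(11204/39) = 6700/39 and Ps = 740/7 + (2/7)·(11204/39) = 7324/39.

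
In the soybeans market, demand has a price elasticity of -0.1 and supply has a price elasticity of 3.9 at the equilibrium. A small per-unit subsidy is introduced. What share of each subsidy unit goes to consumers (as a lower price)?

Consumer share = 0.975

For a small subsidy around the equilibrium, the benefit split depends on the relative slopes, which at a point are proportional to the elasticities.
Buyer share = εs/(εs + |εd|) = 3.9/(3.9 + 0.1) = 0.975; seller share = |εd|/(εs + |εd|) = 0.025.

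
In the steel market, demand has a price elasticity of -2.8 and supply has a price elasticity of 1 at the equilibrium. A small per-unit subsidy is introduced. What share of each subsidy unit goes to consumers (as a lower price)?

For a small subsidy around the equilibrium, the benefit split depends on the relative slopes, which at a point are proportional to the elasticities.
Buyer share = εs/(εs + |εd|) = 1/(1 + 2.8) = 5/19; seller share = |εd|/(εs + |εd|) = 14/19.

Consumer share = 5/19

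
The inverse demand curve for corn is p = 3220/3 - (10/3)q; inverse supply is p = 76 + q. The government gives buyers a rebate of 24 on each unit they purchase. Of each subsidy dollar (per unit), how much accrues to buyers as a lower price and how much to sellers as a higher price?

Pre-subsidy: 3220/3 - (10/3)q = 76 + q gives q* = 2992/13 and p* = 3980/13.
With the rebate, buyers effectively pay pb = ps − 24, where ps is the price sellers receive.
On the curves, pb = 3220/3 - (10/3)q and ps = 76 + q; the wedge ps − pb = 24 gives 76 + q − (3220/3 - (10/3)q) = 24, so q' = 3064/13.
Then pb = 3220/3 − (10/3)·(3064/13) = 3740/13 and ps = 76 + 1·(3064/13) = 4052/13.
Buyers' price falls by p* − pb = 3980/13 − 3740/13 = 240/13; sellers' price rises by ps − p* = 4052/13 − 3980/13 = 72/13.

Buyers gain 240/13 per unit; sellers gain 72/13 per unit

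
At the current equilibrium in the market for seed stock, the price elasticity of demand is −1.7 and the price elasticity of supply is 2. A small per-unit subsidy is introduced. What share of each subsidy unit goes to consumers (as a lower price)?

Consumer share = 20/37

For a small subsidy around the equilibrium, the benefit split depends on the relative slopes, which at a point are proportional to the elasticities.
Buyer share = εs/(εs + |εd|) = 2/(2 + 1.7) = 20/37; seller share = |εd|/(εs + |εd|) = 17/37.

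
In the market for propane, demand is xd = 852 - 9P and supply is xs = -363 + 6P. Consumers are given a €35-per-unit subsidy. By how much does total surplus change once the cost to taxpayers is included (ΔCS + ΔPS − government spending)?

Net change in total surplus = -€2205

Pre-subsidy: 852 - 9P = -363 + 6P gives P* = 81, x* = 123.
With the rebate, buyers effectively pay Pb = Ps − 35, where Ps is the price sellers receive.
Demand in terms of Ps becomes xd = 852 − 9(Ps − 35) = 1167 - 9Ps. Setting this equal to supply: 1167 - 9Ps = -363 + 6Ps, so Ps = 102.
Buyers pay Pb = 102 − 35 = 67; x' = -363 + 6·102 = 249.
ΔCS = ½(123 + 249)(81 − 67) = 2604; ΔPS = ½(123 + 249)(102 − 81) = 3906.
Government spending = 35 × 249 = 8715.
Net change = 2604 + 3906 − 8715 = -2205. The loss equals the DWL triangle ½·35·126.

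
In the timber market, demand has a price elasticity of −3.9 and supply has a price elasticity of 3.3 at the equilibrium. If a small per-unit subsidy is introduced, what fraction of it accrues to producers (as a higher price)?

For a small subsidy around the equilibrium, the benefit split depends on the relative slopes, which at a point are proportional to the elasticities.
Buyer share = εs/(εs + |εd|) = 3.3/(3.3 + 3.9) = 11/24; seller share = |εd|/(εs + |εd|) = 13/24.
So producers capture 13/24 of the subsidy.

Producer share = 13/24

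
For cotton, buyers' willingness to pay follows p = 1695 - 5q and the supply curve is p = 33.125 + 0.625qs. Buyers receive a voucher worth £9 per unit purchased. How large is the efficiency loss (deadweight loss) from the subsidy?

Deadweight loss = £7.2

Pre-subsidy: 1695 - 5q = 33.125 + 0.625q gives q* = 2659/9 and p* = 1960/9.
With the rebate, buyers effectively pay pb = ps − 9, where ps is the price sellers receive.
On the curves, pb = 1695 - 5q and ps = 33.125 + 0.625q; the wedge ps − pb = 9 gives 33.125 + 0.625q − (1695 - 5q) = 9, so q' = 13367/45.
Then pb = 1695 − 5·(13367/45) = 1888/9 and ps = 33.125 + 0.625·(13367/45) = 1969/9.
The subsidy expands output by 13367/45 − 2659/9 = 1.6 past the efficient level; on those units the gap between marginal cost and willingness to pay runs from 0 up to 9.
DWL = ½ × 9 × 1.6 = 7.2.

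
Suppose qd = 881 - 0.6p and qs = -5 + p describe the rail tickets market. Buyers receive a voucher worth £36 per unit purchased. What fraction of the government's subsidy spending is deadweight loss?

DWL / government spending = 27/2249

Pre-subsidy: 881 - 0.6p = -5 + p gives p* = 553.75, q* = 548.75.
With the rebate, buyers effectively pay pb = ps − 36, where ps is the price sellers receive.
Demand in terms of ps becomes qd = 881 − 0.6(ps − 36) = 902.6 - 0.6ps. Setting this equal to supply: 902.6 - 0.6ps = -5 + ps, so ps = 567.25.
Buyers pay pb = 567.25 − 36 = 531.25; q' = -5 + 1·567.25 = 562.25.
ΔCS = ½(548.75 + 562.25)(553.75 − 531.25) = 12498.75; ΔPS = ½(548.75 + 562.25)(567.25 − 553.75) = 7499.25.
Government spending = 36 × 562.25 = 20241.
DWL = ½ × 36 × (562.25 − 548.75) = 243; fraction = 243 / 20241 = 27/2249.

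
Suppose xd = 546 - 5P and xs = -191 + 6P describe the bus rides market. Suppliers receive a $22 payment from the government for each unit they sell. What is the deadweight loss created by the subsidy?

Pre-subsidy: 546 - 5P = -191 + 6P gives P* = 67, x* = 211.
With the subsidy, sellers receive Ps = Pb + 22 for each unit, where Pb is the price buyers pay.
Supply in terms of Pb becomes xs = -191 + 6(Pb + 22) = -59 + 6Pb. Setting this equal to demand: 546 - 5Pb = -59 + 6Pb, so Pb = 55.
Sellers receive Ps = 55 + 22 = 77; x' = 546 − 5·55 = 271.
The subsidy expands output by 271 − 211 = 60 past the efficient level; on those units the gap between marginal cost and willingness to pay runs from 0 up to 22.
DWL = ½ × 22 × 60 = 660.

Deadweight loss = $660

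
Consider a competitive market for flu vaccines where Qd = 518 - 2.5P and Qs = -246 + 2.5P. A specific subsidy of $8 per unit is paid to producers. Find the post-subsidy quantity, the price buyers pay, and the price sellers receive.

Pre-subsidy: 518 - 2.5P = -246 + 2.5P gives P* = 152.8, Q* = 136.
With the subsidy, sellers receive Ps = Pb + 8 for each unit, where Pb is the price buyers pay.
Supply in terms of Pb becomes Qs = -246 + 2.5(Pb + 8) = -226 + 2.5Pb. Setting this equal to demand: 518 - 2.5Pb = -226 + 2.5Pb, so Pb = 148.8.
Sellers receive Ps = 148.8 + 8 = 156.8; Q' = 518 − 2.5·148.8 = 146.

Q' = 146; buyers pay $148.8; sellers receive $156.8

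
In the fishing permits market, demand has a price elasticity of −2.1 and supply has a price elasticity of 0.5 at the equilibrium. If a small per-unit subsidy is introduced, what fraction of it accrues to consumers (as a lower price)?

For a small subsidy around the equilibrium, the benefit split depends on the relative slopes, which at a point are proportional to the elasticities.
Buyer share = εs/(εs + |εd|) = 0.5/(0.5 + 2.1) = 5/26; seller share = |εd|/(εs + |εd|) = 21/26.

Consumer share = 5/26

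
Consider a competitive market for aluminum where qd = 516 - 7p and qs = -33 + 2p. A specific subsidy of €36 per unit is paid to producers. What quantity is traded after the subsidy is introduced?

Pre-subsidy: 516 - 7p = -33 + 2p gives p* = 61, q* = 89.
With the subsidy, sellers receive ps = pb + 36 for each unit, where pb is the price buyers pay.
Supply in terms of pb becomes qs = -33 + 2(pb + 36) = 39 + 2pb. Setting this equal to demand: 516 - 7pb = 39 + 2pb, so pb = 53.
Sellers receive ps = 53 + 36 = 89; q' = 516 − 7·53 = 145.

q' = 145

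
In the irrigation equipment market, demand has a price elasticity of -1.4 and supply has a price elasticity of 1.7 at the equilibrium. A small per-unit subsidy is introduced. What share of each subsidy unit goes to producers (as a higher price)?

For a small subsidy around the equilibrium, the benefit split depends on the relative slopes, which at a point are proportional to the elasticities.
Buyer share = εs/(εs + |εd|) = 1.7/(1.7 + 1.4) = 17/31; seller share = |εd|/(εs + |εd|) = 14/31.
So producers capture 14/31 of the subsidy.

Producer share = 14/31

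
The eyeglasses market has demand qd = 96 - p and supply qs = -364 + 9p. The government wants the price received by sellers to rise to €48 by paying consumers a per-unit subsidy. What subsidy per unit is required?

At a seller price of 48, quantity supplied is -364 + 9·48 = 68.
Buyers absorb 68 only when they pay pb with 96 − 1·pb = 68, i.e. pb = 28.
s = ps − pb = 48 − 28 = 20.

Required subsidy s = €20 per unit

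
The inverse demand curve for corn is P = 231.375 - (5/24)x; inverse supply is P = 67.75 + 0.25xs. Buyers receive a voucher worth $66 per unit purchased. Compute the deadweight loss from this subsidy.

Deadweight loss = $4752

Pre-subsidy: 231.375 - (5/24)x = 67.75 + 0.25x gives x* = 357 and P* = 157.
With the rebate, buyers effectively pay Pb = Ps − 66, where Ps is the price sellers receive.
On the curves, Pb = 231.375 - (5/24)x and Ps = 67.75 + 0.25x; the wedge Ps − Pb = 66 gives 67.75 + 0.25x − (231.375 - (5/24)x) = 66, so x' = 501.
Then Pb = 231.375 − (5/24)·501 = 127 and Ps = 67.75 + 0.25·501 = 193.
The subsidy expands output by 501 − 357 = 144 past the efficient level; on those units the gap between marginal cost and willingness to pay runs from 0 up to 66.
DWL = ½ × 66 × 144 = 4752.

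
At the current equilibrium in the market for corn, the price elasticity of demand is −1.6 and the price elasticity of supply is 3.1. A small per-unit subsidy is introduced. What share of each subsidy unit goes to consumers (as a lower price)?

For a small subsidy around the equilibrium, the benefit split depends on the relative slopes, which at a point are proportional to the elasticities.
Buyer share = εs/(εs + |εd|) = 3.1/(3.1 + 1.6) = 31/47; seller share = |εd|/(εs + |εd|) = 16/47.

Consumer share = 31/47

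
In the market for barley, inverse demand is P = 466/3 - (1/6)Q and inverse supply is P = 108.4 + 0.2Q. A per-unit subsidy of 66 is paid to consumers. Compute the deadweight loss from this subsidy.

Pre-subsidy: 466/3 - (1/6)Q = 108.4 + 0.2Q gives Q* = 128 and P* = 134.
With the rebate, buyers effectively pay Pb = Ps − 66, where Ps is the price sellers receive.
On the curves, Pb = 466/3 - (1/6)Q and Ps = 108.4 + 0.2Q; the wedge Ps − Pb = 66 gives 108.4 + 0.2Q − (466/3 - (1/6)Q) = 66, so Q' = 308.
Then Pb = 466/3 − (1/6)·308 = 104 and Ps = 108.4 + 0.2·308 = 170.
The subsidy expands output by 308 − 128 = 180 past the efficient level; on those units the gap between marginal cost and willingness to pay runs from 0 up to 66.
DWL = ½ × 66 × 180 = 5940.

Deadweight loss = 5940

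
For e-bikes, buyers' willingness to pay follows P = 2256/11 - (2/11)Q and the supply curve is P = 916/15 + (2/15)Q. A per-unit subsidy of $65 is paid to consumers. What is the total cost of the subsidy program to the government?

Government cost = $43111.25

Pre-subsidy: 2256/11 - (2/11)Q = 916/15 + (2/15)Q gives Q* = 457 and P* = 122.
With the rebate, buyers effectively pay Pb = Ps − 65, where Ps is the price sellers receive.
On the curves, Pb = 2256/11 - (2/11)Q and Ps = 916/15 + (2/15)Q; the wedge Ps − Pb = 65 gives 916/15 + (2/15)Q − (2256/11 - (2/11)Q) = 65, so Q' = 663.25.
Then Pb = 2256/11 − (2/11)·663.25 = 84.5 and Ps = 916/15 + (2/15)·663.25 = 149.5.
Government outlay = subsidy × quantity = 65 × 663.25 = 43111.25.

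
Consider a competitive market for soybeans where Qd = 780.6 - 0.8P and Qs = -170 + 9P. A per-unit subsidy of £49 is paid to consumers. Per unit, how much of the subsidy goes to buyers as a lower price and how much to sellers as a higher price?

Pre-subsidy: 780.6 - 0.8P = -170 + 9P gives P* = 97, Q* = 703.
With the rebate, buyers effectively pay Pb = Ps − 49, where Ps is the price sellers receive.
Demand in terms of Ps becomes Qd = 780.6 − 0.8(Ps − 49) = 819.8 - 0.8Ps. Setting this equal to supply: 819.8 - 0.8Ps = -170 + 9Ps, so Ps = 101.
Buyers pay Pb = 101 − 49 = 52; Q' = -170 + 9·101 = 739.
Buyers' price falls by P* − Pb = 97 − 52 = 45; sellers' price rises by Ps − P* = 101 − 97 = 4.

Buyers gain £45 per unit; sellers gain £4 per unit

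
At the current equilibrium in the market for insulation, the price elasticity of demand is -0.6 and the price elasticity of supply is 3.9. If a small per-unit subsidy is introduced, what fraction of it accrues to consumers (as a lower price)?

For a small subsidy around the equilibrium, the benefit split depends on the relative slopes, which at a point are proportional to the elasticities.
Buyer share = εs/(εs + |εd|) = 3.9/(3.9 + 0.6) = 13/15; seller share = |εd|/(εs + |εd|) = 2/15.

Consumer share = 13/15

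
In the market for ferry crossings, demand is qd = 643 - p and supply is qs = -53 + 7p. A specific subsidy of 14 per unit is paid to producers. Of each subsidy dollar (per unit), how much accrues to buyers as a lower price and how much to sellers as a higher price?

Buyers gain 12.25 per unit; sellers gain 1.75 per unit

Pre-subsidy: 643 - p = -53 + 7p gives p* = 87, q* = 556.
With the subsidy, sellers receive ps = pb + 14 for each unit, where pb is the price buyers pay.
Supply in terms of pb becomes qs = -53 + 7(pb + 14) = 45 + 7pb. Setting this equal to demand: 643 - pb = 45 + 7pb, so pb = 74.75.
Sellers receive ps = 74.75 + 14 = 88.75; q' = 643 − 1·74.75 = 568.25.
Buyers' price falls by p* − pb = 87 − 74.75 = 12.25; sellers' price rises by ps − p* = 88.75 − 87 = 1.75.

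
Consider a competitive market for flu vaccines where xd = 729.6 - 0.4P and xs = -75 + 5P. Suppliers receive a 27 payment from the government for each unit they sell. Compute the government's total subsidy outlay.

Pre-subsidy: 729.6 - 0.4P = -75 + 5P gives P* = 149, x* = 670.
With the subsidy, sellers receive Ps = Pb + 27 for each unit, where Pb is the price buyers pay.
Supply in terms of Pb becomes xs = -75 + 5(Pb + 27) = 60 + 5Pb. Setting this equal to demand: 729.6 - 0.4Pb = 60 + 5Pb, so Pb = 124.
Sellers receive Ps = 124 + 27 = 151; x' = 729.6 − 0.4·124 = 680.
Government outlay = subsidy × quantity = 27 × 680 = 18360.

Government cost = 18360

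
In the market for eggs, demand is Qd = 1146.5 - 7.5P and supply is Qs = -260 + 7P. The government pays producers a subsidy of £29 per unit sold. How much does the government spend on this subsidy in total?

Pre-subsidy: 1146.5 - 7.5P = -260 + 7P gives P* = 97, Q* = 419.
With the subsidy, sellers receive Ps = Pb + 29 for each unit, where Pb is the price buyers pay.
Supply in terms of Pb becomes Qs = -260 + 7(Pb + 29) = -57 + 7Pb. Setting this equal to demand: 1146.5 - 7.5Pb = -57 + 7Pb, so Pb = 83.
Sellers receive Ps = 83 + 29 = 112; Q' = 1146.5 − 7.5·83 = 524.
Government outlay = subsidy × quantity = 29 × 524 = 15196.

Government cost = £15196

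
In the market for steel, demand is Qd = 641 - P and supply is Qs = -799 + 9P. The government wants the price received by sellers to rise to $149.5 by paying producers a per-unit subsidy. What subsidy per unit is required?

At a seller price of 149.5, quantity supplied is -799 + 9·149.5 = 546.5.
Buyers absorb 546.5 only when they pay Pb with 641 − 1·Pb = 546.5, i.e. Pb = 94.5.
s = Ps − Pb = 149.5 − 94.5 = 55.

Required subsidy s = $55 per unit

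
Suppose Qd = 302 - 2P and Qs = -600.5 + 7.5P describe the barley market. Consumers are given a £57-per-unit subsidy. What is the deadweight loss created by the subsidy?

Pre-subsidy: 302 - 2P = -600.5 + 7.5P gives P* = 95, Q* = 112.
With the rebate, buyers effectively pay Pb = Ps − 57, where Ps is the price sellers receive.
Demand in terms of Ps becomes Qd = 302 − 2(Ps − 57) = 416 - 2Ps. Setting this equal to supply: 416 - 2Ps = -600.5 + 7.5Ps, so Ps = 107.
Buyers pay Pb = 107 − 57 = 50; Q' = -600.5 + 7.5·107 = 202.
The subsidy expands output by 202 − 112 = 90 past the efficient level; on those units the gap between marginal cost and willingness to pay runs from 0 up to 57.
DWL = ½ × 57 × 90 = 2565.

Deadweight loss = £2565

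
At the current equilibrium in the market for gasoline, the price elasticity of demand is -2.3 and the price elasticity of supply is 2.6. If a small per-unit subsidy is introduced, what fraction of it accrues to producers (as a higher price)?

For a small subsidy around the equilibrium, the benefit split depends on the relative slopes, which at a point are proportional to the elasticities.
Buyer share = εs/(εs + |εd|) = 2.6/(2.6 + 2.3) = 26/49; seller share = |εd|/(εs + |εd|) = 23/49.
So producers capture 23/49 of the subsidy.

Producer share = 23/49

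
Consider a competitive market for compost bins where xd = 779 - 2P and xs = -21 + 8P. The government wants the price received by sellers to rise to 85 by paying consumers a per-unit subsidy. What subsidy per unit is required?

Required subsidy s = 25 per unit

At a seller price of 85, quantity supplied is -21 + 8·85 = 659.
Buyers absorb 659 only when they pay Pb with 779 − 2·Pb = 659, i.e. Pb = 60.
s = Ps − Pb = 85 − 60 = 25.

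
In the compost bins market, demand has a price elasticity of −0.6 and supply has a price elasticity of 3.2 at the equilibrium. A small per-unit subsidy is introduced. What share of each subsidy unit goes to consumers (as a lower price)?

Consumer share = 16/19

For a small subsidy around the equilibrium, the benefit split depends on the relative slopes, which at a point are proportional to the elasticities.
Buyer share = εs/(εs + |εd|) = 3.2/(3.2 + 0.6) = 16/19; seller share = |εd|/(εs + |εd|) = 3/19.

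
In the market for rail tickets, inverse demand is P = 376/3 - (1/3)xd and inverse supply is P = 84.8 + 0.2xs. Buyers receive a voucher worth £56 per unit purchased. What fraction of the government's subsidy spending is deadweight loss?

Pre-subsidy: 376/3 - (1/3)x = 84.8 + 0.2x gives x* = 76 and P* = 100.
With the rebate, buyers effectively pay Pb = Ps − 56, where Ps is the price sellers receive.
On the curves, Pb = 376/3 - (1/3)x and Ps = 84.8 + 0.2x; the wedge Ps − Pb = 56 gives 84.8 + 0.2x − (376/3 - (1/3)x) = 56, so x' = 181.
Then Pb = 376/3 − (1/3)·181 = 65 and Ps = 84.8 + 0.2·181 = 121.
ΔCS = ½(76 + 181)(100 − 65) = 4497.5; ΔPS = ½(76 + 181)(121 − 100) = 2698.5.
Government spending = 56 × 181 = 10136.
DWL = ½ × 56 × (181 − 76) = 2940; fraction = 2940 / 10136 = 105/362.

DWL / government spending = 105/362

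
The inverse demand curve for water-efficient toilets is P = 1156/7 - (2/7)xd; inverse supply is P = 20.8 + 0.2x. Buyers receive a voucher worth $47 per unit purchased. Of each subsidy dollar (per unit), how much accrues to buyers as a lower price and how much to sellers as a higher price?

Pre-subsidy: 1156/7 - (2/7)x = 20.8 + 0.2x gives x* = 5052/17 and P* = 1364/17.
With the rebate, buyers effectively pay Pb = Ps − 47, where Ps is the price sellers receive.
On the curves, Pb = 1156/7 - (2/7)x and Ps = 20.8 + 0.2x; the wedge Ps − Pb = 47 gives 20.8 + 0.2x − (1156/7 - (2/7)x) = 47, so x' = 6697/17.
Then Pb = 1156/7 − (2/7)·(6697/17) = 894/17 and Ps = 20.8 + 0.2·(6697/17) = 1693/17.
Buyers' price falls by P* − Pb = 1364/17 − 894/17 = 470/17; sellers' price rises by Ps − P* = 1693/17 − 1364/17 = 329/17.

Buyers gain 470/17 per unit; sellers gain 329/17 per unit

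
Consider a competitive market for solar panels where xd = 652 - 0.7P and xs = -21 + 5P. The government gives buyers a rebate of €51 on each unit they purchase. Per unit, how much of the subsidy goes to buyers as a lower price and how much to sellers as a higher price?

Buyers gain 850/19 per unit; sellers gain 119/19 per unit

Pre-subsidy: 652 - 0.7P = -21 + 5P gives P* = 6730/57, x* = 32453/57.
With the rebate, buyers effectively pay Pb = Ps − 51, where Ps is the price sellers receive.
Demand in terms of Ps becomes xd = 652 − 0.7(Ps − 51) = 687.7 - 0.7Ps. Setting this equal to supply: 687.7 - 0.7Ps = -21 + 5Ps, so Ps = 373/3.
Buyers pay Pb = 373/3 − 51 = 220/3; x' = -21 + 5·(373/3) = 1802/3.
Buyers' price falls by P* − Pb = 6730/57 − 220/3 = 850/19; sellers' price rises by Ps − P* = 373/3 − 6730/57 = 119/19.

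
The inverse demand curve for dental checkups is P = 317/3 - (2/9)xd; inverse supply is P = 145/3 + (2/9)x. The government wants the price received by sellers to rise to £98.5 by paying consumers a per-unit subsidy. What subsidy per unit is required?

Required subsidy s = £43 per unit

At a seller price of 98.5, quantity supplied is -217.5 + 4.5·98.5 = 225.75.
Buyers absorb 225.75 only when they pay Pb = 317/3 − (2/9)·225.75 = 55.5.
s = Ps − Pb = 98.5 − 55.5 = 43.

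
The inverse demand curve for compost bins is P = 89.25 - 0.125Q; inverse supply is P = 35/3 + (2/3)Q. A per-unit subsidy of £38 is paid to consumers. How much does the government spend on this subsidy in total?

Government cost = £5548

Pre-subsidy: 89.25 - 0.125Q = 35/3 + (2/3)Q gives Q* = 98 and P* = 77.
With the rebate, buyers effectively pay Pb = Ps − 38, where Ps is the price sellers receive.
On the curves, Pb = 89.25 - 0.125Q and Ps = 35/3 + (2/3)Q; the wedge Ps − Pb = 38 gives 35/3 + (2/3)Q − (89.25 - 0.125Q) = 38, so Q' = 146.
Then Pb = 89.25 − 0.125·146 = 71 and Ps = 35/3 + (2/3)·146 = 109.
Government outlay = subsidy × quantity = 38 × 146 = 5548.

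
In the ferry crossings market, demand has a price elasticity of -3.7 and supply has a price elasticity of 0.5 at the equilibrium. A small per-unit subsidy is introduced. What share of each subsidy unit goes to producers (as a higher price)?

Producer share = 37/42

For a small subsidy around the equilibrium, the benefit split depends on the relative slopes, which at a point are proportional to the elasticities.
Buyer share = εs/(εs + |εd|) = 0.5/(0.5 + 3.7) = 5/42; seller share = |εd|/(εs + |εd|) = 37/42.
So producers capture 37/42 of the subsidy.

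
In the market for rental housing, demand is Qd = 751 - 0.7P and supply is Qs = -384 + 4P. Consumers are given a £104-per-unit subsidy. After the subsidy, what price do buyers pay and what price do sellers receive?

Pre-subsidy: 751 - 0.7P = -384 + 4P gives P* = 11350/47, Q* = 27352/47.
With the rebate, buyers effectively pay Pb = Ps − 104, where Ps is the price sellers receive.
Demand in terms of Ps becomes Qd = 751 − 0.7(Ps − 104) = 823.8 - 0.7Ps. Setting this equal to supply: 823.8 - 0.7Ps = -384 + 4Ps, so Ps = 12078/47.
Buyers pay Pb = 12078/47 − 104 = 7190/47; Q' = -384 + 4·(12078/47) = 30264/47.

Buyers pay 7190/47; sellers receive 12078/47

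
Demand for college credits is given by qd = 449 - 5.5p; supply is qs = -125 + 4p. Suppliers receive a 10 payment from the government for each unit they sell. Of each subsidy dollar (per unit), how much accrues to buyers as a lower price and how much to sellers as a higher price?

Buyers gain 80/19 per unit; sellers gain 110/19 per unit

Pre-subsidy: 449 - 5.5p = -125 + 4p gives p* = 1148/19, q* = 2217/19.
With the subsidy, sellers receive ps = pb + 10 for each unit, where pb is the price buyers pay.
Supply in terms of pb becomes qs = -125 + 4(pb + 10) = -85 + 4pb. Setting this equal to demand: 449 - 5.5pb = -85 + 4pb, so pb = 1068/19.
Sellers receive ps = 1068/19 + 10 = 1258/19; q' = 449 − 5.5·(1068/19) = 2657/19.
Buyers' price falls by p* − pb = 1148/19 − 1068/19 = 80/19; sellers' price rises by ps − p* = 1258/19 − 1148/19 = 110/19.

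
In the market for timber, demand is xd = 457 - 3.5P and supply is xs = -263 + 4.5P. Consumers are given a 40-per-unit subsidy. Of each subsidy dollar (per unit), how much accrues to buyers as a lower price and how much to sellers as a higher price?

Pre-subsidy: 457 - 3.5P = -263 + 4.5P gives P* = 90, x* = 142.
With the rebate, buyers effectively pay Pb = Ps − 40, where Ps is the price sellers receive.
Demand in terms of Ps becomes xd = 457 − 3.5(Ps − 40) = 597 - 3.5Ps. Setting this equal to supply: 597 - 3.5Ps = -263 + 4.5Ps, so Ps = 107.5.
Buyers pay Pb = 107.5 − 40 = 67.5; x' = -263 + 4.5·107.5 = 220.75.
Buyers' price falls by P* − Pb = 90 − 67.5 = 22.5; sellers' price rises by Ps − P* = 107.5 − 90 = 17.5.

Buyers gain 22.5 per unit; sellers gain 17.5 per unit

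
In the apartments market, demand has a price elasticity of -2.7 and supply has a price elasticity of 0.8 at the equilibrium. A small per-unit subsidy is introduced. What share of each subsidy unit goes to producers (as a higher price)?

Producer share = 27/35

For a small subsidy around the equilibrium, the benefit split depends on the relative slopes, which at a point are proportional to the elasticities.
Buyer share = εs/(εs + |εd|) = 0.8/(0.8 + 2.7) = 8/35; seller share = |εd|/(εs + |εd|) = 27/35.
So producers capture 27/35 of the subsidy.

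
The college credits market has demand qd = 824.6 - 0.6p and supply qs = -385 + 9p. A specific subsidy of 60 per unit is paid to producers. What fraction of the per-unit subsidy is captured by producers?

Producer share = 0.0625

Pre-subsidy: 824.6 - 0.6p = -385 + 9p gives p* = 126, q* = 749.
With the subsidy, sellers receive ps = pb + 60 for each unit, where pb is the price buyers pay.
Supply in terms of pb becomes qs = -385 + 9(pb + 60) = 155 + 9pb. Setting this equal to demand: 824.6 - 0.6pb = 155 + 9pb, so pb = 69.75.
Sellers receive ps = 69.75 + 60 = 129.75; q' = 824.6 − 0.6·69.75 = 782.75.
Buyers' price falls by p* − pb = 126 − 69.75 = 56.25; sellers' price rises by ps − p* = 129.75 − 126 = 3.75.
So producers capture 3.75/60 = 0.0625 of each unit of subsidy.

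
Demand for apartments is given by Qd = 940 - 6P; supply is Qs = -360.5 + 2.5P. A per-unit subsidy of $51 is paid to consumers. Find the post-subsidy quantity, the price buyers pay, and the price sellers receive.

Pre-subsidy: 940 - 6P = -360.5 + 2.5P gives P* = 153, Q* = 22.
With the rebate, buyers effectively pay Pb = Ps − 51, where Ps is the price sellers receive.
Demand in terms of Ps becomes Qd = 940 − 6(Ps − 51) = 1246 - 6Ps. Setting this equal to supply: 1246 - 6Ps = -360.5 + 2.5Ps, so Ps = 189.
Buyers pay Pb = 189 − 51 = 138; Q' = -360.5 + 2.5·189 = 112.

Q' = 112; buyers pay $138; sellers receive $189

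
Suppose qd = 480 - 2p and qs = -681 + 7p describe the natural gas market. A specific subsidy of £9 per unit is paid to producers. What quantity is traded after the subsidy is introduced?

q' = 236

Pre-subsidy: 480 - 2p = -681 + 7p gives p* = 129, q* = 222.
With the subsidy, sellers receive ps = pb + 9 for each unit, where pb is the price buyers pay.
Supply in terms of pb becomes qs = -681 + 7(pb + 9) = -618 + 7pb. Setting this equal to demand: 480 - 2pb = -618 + 7pb, so pb = 122.
Sellers receive ps = 122 + 9 = 131; q' = 480 − 2·122 = 236.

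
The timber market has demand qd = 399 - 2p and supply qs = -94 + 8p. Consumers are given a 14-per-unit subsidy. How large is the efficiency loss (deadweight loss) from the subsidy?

Pre-subsidy: 399 - 2p = -94 + 8p gives p* = 49.3, q* = 300.4.
With the rebate, buyers effectively pay pb = ps − 14, where ps is the price sellers receive.
Demand in terms of ps becomes qd = 399 − 2(ps − 14) = 427 - 2ps. Setting this equal to supply: 427 - 2ps = -94 + 8ps, so ps = 52.1.
Buyers pay pb = 52.1 − 14 = 38.1; q' = -94 + 8·52.1 = 322.8.
The subsidy expands output by 322.8 − 300.4 = 22.4 past the efficient level; on those units the gap between marginal cost and willingness to pay runs from 0 up to 14.
DWL = ½ × 14 × 22.4 = 156.8.

Deadweight loss = 156.8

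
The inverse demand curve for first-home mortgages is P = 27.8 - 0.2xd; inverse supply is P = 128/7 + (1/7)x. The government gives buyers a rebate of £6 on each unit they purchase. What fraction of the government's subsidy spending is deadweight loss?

Pre-subsidy: 27.8 - 0.2x = 128/7 + (1/7)x gives x* = 27.75 and P* = 22.25.
With the rebate, buyers effectively pay Pb = Ps − 6, where Ps is the price sellers receive.
On the curves, Pb = 27.8 - 0.2x and Ps = 128/7 + (1/7)x; the wedge Ps − Pb = 6 gives 128/7 + (1/7)x − (27.8 - 0.2x) = 6, so x' = 45.25.
Then Pb = 27.8 − 0.2·45.25 = 18.75 and Ps = 128/7 + (1/7)·45.25 = 24.75.
ΔCS = ½(27.75 + 45.25)(22.25 − 18.75) = 127.75; ΔPS = ½(27.75 + 45.25)(24.75 − 22.25) = 91.25.
Government spending = 6 × 45.25 = 271.5.
DWL = ½ × 6 × (45.25 − 27.75) = 52.5; fraction = 52.5 / 271.5 = 35/181.

DWL / government spending = 35/181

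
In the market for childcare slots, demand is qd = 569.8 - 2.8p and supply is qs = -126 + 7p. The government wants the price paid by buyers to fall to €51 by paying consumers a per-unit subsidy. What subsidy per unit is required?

At a buyer price of 51, quantity demanded is 569.8 − 2.8·51 = 427.
Sellers supply 427 only when they receive ps with -126 + 7·ps = 427, i.e. ps = 79.
s = ps − pb = 79 − 51 = 28.

Required subsidy s = €28 per unit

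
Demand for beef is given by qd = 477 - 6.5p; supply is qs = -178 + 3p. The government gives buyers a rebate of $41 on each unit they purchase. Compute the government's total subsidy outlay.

Pre-subsidy: 477 - 6.5p = -178 + 3p gives p* = 1310/19, q* = 548/19.
With the rebate, buyers effectively pay pb = ps − 41, where ps is the price sellers receive.
Demand in terms of ps becomes qd = 477 − 6.5(ps − 41) = 743.5 - 6.5ps. Setting this equal to supply: 743.5 - 6.5ps = -178 + 3ps, so ps = 97.
Buyers pay pb = 97 − 41 = 56; q' = -178 + 3·97 = 113.
Government outlay = subsidy × quantity = 41 × 113 = 4633.

Government cost = $4633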